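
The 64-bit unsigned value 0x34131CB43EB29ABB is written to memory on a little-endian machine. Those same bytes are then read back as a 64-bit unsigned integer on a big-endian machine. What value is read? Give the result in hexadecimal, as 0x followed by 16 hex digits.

Stored little-endian, the bytes at ascending addresses are BB 9A B2 3E B4 1C 13 34.
Read back as big-endian, the last byte is least significant, giving 0xBB9AB23EB41C1334.

0xBB9AB23EB41C1334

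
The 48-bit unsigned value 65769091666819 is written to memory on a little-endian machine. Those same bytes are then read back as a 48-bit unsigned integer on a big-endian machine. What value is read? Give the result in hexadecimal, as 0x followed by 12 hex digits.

0x8393580FD13B

65769091666819 in 48-bit hexadecimal is 0x3BD10F589383.
Stored little-endian, the bytes at ascending addresses are 83 93 58 0F D1 3B.
Read back as big-endian, the last byte is least significant, giving 0x8393580FD13B.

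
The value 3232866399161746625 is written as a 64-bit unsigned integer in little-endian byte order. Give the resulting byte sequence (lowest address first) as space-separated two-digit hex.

3232866399161746625 in hexadecimal, padded to 64 bits, is 0x2CDD72DC905504C1.
Split into bytes (most-significant first): 2C DD 72 DC 90 55 04 C1.
Little-endian: lowest address holds the least-significant byte.
So at ascending addresses the bytes are C1 04 55 90 DC 72 DD 2C.

C1 04 55 90 DC 72 DD 2C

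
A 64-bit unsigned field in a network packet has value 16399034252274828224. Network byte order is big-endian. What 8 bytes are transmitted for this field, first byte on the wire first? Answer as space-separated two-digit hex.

16399034252274828224 in hexadecimal, padded to 64 bits, is 0xE39512C4424E03C0.
Split into bytes (most-significant first): E3 95 12 C4 42 4E 03 C0.
Big-endian: lowest address holds the most-significant byte.
So the memory order matches the most-significant-first order: E3 95 12 C4 42 4E 03 C0.

E3 95 12 C4 42 4E 03 C0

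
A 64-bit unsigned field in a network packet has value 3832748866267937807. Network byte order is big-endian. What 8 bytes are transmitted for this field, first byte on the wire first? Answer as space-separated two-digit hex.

35 30 A8 C9 7F 2E 7C 0F

3832748866267937807 in hexadecimal, padded to 64 bits, is 0x3530A8C97F2E7C0F.
Split into bytes (most-significant first): 35 30 A8 C9 7F 2E 7C 0F.
Big-endian stores the most-significant byte at the lowest address.
So the memory order matches the most-significant-first order: 35 30 A8 C9 7F 2E 7C 0F.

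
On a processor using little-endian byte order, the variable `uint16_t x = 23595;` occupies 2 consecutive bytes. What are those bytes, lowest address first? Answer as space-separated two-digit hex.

23595 in hexadecimal, padded to 16 bits, is 0x5C2B.
Split into bytes (most-significant first): 5C 2B.
In little-endian order the low byte comes first in memory.
So at ascending addresses the bytes are 2B 5C.

2B 5C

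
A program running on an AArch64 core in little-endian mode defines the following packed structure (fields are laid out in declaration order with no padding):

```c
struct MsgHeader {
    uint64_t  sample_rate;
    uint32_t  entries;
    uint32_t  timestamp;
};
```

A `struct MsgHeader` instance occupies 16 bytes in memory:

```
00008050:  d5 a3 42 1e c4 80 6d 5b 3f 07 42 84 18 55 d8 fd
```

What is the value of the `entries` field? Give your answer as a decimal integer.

2218919743

`entries` follows `sample_rate` (8 bytes), so it starts at byte offset 8 and occupies 4 bytes.
Bytes at offsets 8..11: 3F 07 42 84.
In little-endian order the low byte comes first in memory.
Reassemble most-significant byte first: 84 42 07 3F → 0x8442073F.
0x8442073F = 2218919743.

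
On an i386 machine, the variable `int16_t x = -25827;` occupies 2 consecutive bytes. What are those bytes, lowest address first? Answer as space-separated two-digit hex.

1D 9B

Two's complement of -25827 in 16 bits: 25827 = 0x64E3; invert → 0x9B1C; add 1 → 0x9B1D.
Split into bytes (most-significant first): 9B 1D.
In little-endian order the low byte comes first in memory.
So at ascending addresses the bytes are 1D 9B.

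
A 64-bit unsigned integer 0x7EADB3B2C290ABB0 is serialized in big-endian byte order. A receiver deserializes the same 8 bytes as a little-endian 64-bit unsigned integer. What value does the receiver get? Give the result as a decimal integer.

12730427937589013886

Stored big-endian, the bytes at ascending addresses are 7E AD B3 B2 C2 90 AB B0.
Read back as little-endian, the first byte is least significant, giving 0xB0AB90C2B2B3AD7E.
0xB0AB90C2B2B3AD7E = 12730427937589013886.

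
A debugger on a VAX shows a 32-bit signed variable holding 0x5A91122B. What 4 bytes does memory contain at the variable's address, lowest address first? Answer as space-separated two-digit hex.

2B 12 91 5A

Split into bytes (most-significant first): 5A 91 12 2B.
In little-endian order the low byte comes first in memory.
So at ascending addresses the bytes are 2B 12 91 5A.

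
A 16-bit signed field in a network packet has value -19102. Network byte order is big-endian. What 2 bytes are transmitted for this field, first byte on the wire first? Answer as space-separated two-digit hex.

B5 62

Two's complement of -19102 in 16 bits: 19102 = 0x4A9E; invert → 0xB561; add 1 → 0xB562.
Split into bytes (most-significant first): B5 62.
In big-endian order the high byte comes first in memory.
So the memory order matches the most-significant-first order: B5 62.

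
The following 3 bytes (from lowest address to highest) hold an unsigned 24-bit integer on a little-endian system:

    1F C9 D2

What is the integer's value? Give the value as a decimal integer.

13814047

Little-endian: lowest address holds the least-significant byte.
Reassemble most-significant byte first: D2 C9 1F → 0xD2C91F.
0xD2C91F = 13814047.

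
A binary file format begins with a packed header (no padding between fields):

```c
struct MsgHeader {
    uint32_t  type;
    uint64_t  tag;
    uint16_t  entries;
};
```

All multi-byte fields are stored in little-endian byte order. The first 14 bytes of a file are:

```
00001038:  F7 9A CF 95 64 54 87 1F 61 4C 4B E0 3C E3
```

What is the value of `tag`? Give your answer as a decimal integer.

16162095667773658212

`tag` follows `type` (4 bytes), so it starts at byte offset 4 and occupies 8 bytes.
Bytes at offsets 4..11: 64 54 87 1F 61 4C 4B E0.
Little-endian stores the least-significant byte at the lowest address.
Reassemble most-significant byte first: E0 4B 4C 61 1F 87 54 64 → 0xE04B4C611F875464.
0xE04B4C611F875464 = 16162095667773658212.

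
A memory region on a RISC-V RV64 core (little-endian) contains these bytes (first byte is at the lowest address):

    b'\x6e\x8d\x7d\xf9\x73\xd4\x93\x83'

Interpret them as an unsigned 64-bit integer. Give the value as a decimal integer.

9481155235117108590

In little-endian order the low byte comes first in memory.
Reassemble most-significant byte first: 83 93 D4 73 F9 7D 8D 6E → 0x8393D473F97D8D6E.
0x8393D473F97D8D6E = 9481155235117108590.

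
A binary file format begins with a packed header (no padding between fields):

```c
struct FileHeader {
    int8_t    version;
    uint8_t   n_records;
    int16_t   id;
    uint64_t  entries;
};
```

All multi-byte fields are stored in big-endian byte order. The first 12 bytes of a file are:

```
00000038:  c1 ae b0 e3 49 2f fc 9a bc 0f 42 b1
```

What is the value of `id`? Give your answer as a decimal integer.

-20253

`id` follows `version` (1 B), `n_records` (1 B), so it starts at offset 1 + 1 = 2 and occupies 2 bytes.
Bytes at offsets 2..3: B0 E3.
Big-endian stores the most-significant byte at the lowest address.
The bytes are already most-significant first: 0xB0E3.
Top bit is set, so as a signed 16-bit value this is 0xB0E3 − 2^16 = -20253.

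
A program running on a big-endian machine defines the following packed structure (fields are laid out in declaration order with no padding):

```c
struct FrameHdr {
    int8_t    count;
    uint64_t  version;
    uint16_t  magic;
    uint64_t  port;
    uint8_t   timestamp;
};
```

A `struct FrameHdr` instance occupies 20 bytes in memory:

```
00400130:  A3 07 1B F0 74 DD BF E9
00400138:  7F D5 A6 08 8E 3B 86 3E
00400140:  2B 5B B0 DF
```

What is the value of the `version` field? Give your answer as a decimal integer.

`version` follows `count` (1 byte), so it starts at byte offset 1 and occupies 8 bytes.
Bytes at offsets 1..8: 07 1B F0 74 DD BF E9 7F.
In big-endian order the high byte comes first in memory.
The bytes are already most-significant first: 0x071BF074DDBFE97F.
0x071BF074DDBFE97F = 512267367363897727.

512267367363897727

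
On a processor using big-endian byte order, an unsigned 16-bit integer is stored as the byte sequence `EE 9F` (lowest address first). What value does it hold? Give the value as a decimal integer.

In big-endian order the high byte comes first in memory.
The bytes are already most-significant first: 0xEE9F.
0xEE9F = 61087.

61087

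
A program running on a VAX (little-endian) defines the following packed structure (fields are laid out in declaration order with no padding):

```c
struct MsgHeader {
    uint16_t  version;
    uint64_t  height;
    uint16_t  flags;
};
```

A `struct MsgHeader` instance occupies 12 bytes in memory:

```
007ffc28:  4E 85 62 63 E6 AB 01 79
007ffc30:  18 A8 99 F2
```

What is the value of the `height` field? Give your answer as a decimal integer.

12112564245898879842

`height` follows `version` (2 bytes), so it starts at byte offset 2 and occupies 8 bytes.
Bytes at offsets 2..9: 62 63 E6 AB 01 79 18 A8.
Little-endian: lowest address holds the least-significant byte.
Reassemble most-significant byte first: A8 18 79 01 AB E6 63 62 → 0xA8187901ABE66362.
0xA8187901ABE66362 = 12112564245898879842.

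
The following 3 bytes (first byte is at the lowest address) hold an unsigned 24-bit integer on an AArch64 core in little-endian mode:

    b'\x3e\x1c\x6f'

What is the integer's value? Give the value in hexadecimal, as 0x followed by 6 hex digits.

Little-endian: lowest address holds the least-significant byte.
Reassemble most-significant byte first: 6F 1C 3E → 0x6F1C3E.

0x6F1C3E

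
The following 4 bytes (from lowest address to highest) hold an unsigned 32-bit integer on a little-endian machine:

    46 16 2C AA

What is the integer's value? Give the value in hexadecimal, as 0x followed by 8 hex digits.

0xAA2C1646

In little-endian order the low byte comes first in memory.
Reassemble most-significant byte first: AA 2C 16 46 → 0xAA2C1646.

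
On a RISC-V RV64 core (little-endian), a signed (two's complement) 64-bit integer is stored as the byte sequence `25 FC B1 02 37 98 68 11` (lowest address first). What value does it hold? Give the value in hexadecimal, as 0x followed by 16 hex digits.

In little-endian order the low byte comes first in memory.
Reassemble most-significant byte first: 11 68 98 37 02 B1 FC 25 → 0x1168983702B1FC25.

0x1168983702B1FC25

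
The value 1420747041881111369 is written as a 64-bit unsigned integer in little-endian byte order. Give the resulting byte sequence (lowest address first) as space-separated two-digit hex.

49 BB 02 3B E8 81 B7 13

1420747041881111369 in hexadecimal, padded to 64 bits, is 0x13B781E83B02BB49.
Split into bytes (most-significant first): 13 B7 81 E8 3B 02 BB 49.
In little-endian order the low byte comes first in memory.
So at ascending addresses the bytes are 49 BB 02 3B E8 81 B7 13.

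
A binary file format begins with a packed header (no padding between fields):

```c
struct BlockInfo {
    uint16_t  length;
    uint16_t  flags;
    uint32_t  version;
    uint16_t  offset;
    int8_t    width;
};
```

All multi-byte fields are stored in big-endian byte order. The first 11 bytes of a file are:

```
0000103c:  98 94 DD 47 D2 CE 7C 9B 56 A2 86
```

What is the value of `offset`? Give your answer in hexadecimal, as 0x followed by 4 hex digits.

`offset` follows `length` (2 B), `flags` (2 B), `version` (4 B), so it starts at offset 2 + 2 + 4 = 8 and occupies 2 bytes.
Bytes at offsets 8..9: 56 A2.
Big-endian: lowest address holds the most-significant byte.
The bytes are already most-significant first: 0x56A2.

0x56A2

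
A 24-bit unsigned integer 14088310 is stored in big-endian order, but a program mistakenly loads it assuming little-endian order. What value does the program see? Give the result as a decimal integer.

7796950

14088310 in 24-bit hexadecimal is 0xD6F876.
Stored big-endian, the bytes at ascending addresses are D6 F8 76.
Read back as little-endian, the first byte is least significant, giving 0x76F8D6.
0x76F8D6 = 7796950.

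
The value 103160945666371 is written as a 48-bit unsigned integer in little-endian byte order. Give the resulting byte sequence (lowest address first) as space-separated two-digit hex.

43 69 85 07 D3 5D

103160945666371 in hexadecimal, padded to 48 bits, is 0x5DD307856943.
Split into bytes (most-significant first): 5D D3 07 85 69 43.
In little-endian order the low byte comes first in memory.
So at ascending addresses the bytes are 43 69 85 07 D3 5D.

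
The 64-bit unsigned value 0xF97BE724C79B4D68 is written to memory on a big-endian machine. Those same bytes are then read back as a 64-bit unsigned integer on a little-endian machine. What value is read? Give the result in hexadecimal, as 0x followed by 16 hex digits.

0x684D9BC724E77BF9

Stored big-endian, the bytes at ascending addresses are F9 7B E7 24 C7 9B 4D 68.
Read back as little-endian, the first byte is least significant, giving 0x684D9BC724E77BF9.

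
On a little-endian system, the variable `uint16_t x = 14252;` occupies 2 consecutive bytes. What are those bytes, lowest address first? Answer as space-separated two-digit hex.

14252 in hexadecimal, padded to 16 bits, is 0x37AC.
Split into bytes (most-significant first): 37 AC.
Little-endian: lowest address holds the least-significant byte.
So at ascending addresses the bytes are AC 37.

AC 37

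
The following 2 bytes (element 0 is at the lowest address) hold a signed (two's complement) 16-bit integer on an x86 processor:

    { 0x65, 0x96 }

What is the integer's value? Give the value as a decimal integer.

-27035

Little-endian: lowest address holds the least-significant byte.
Reassemble most-significant byte first: 96 65 → 0x9665.
Top bit is set, so as a signed 16-bit value this is 0x9665 − 2^16 = -27035.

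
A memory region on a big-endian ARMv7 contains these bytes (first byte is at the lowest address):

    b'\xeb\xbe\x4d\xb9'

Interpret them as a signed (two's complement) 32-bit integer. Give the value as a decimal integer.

In big-endian order the high byte comes first in memory.
The bytes are already most-significant first: 0xEBBE4DB9.
Top bit is set, so as a signed 32-bit value this is 0xEBBE4DB9 − 2^32 = -339849799.

-339849799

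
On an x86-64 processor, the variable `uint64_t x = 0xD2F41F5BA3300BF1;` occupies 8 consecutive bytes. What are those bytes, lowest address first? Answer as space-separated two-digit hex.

F1 0B 30 A3 5B 1F F4 D2

Split into bytes (most-significant first): D2 F4 1F 5B A3 30 0B F1.
Little-endian stores the least-significant byte at the lowest address.
So at ascending addresses the bytes are F1 0B 30 A3 5B 1F F4 D2.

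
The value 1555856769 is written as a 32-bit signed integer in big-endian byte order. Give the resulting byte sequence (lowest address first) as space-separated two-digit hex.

5C BC 7D 81

1555856769 in hexadecimal, padded to 32 bits, is 0x5CBC7D81.
Split into bytes (most-significant first): 5C BC 7D 81.
Big-endian: lowest address holds the most-significant byte.
So the memory order matches the most-significant-first order: 5C BC 7D 81.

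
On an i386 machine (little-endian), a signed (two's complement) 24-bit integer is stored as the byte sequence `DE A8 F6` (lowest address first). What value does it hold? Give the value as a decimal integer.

-612130

Little-endian: lowest address holds the least-significant byte.
Reassemble most-significant byte first: F6 A8 DE → 0xF6A8DE.
Top bit is set, so as a signed 24-bit value this is 0xF6A8DE − 2^24 = -612130.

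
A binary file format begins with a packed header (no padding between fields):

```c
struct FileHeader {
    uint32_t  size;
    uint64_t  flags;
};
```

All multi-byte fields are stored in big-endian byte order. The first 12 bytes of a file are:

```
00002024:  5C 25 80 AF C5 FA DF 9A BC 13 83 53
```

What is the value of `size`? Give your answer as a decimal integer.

1545961647

`size` is the first field, at byte offset 0, occupying 4 bytes.
Bytes at offsets 0..3: 5C 25 80 AF.
Big-endian: lowest address holds the most-significant byte.
The bytes are already most-significant first: 0x5C2580AF.
0x5C2580AF = 1545961647.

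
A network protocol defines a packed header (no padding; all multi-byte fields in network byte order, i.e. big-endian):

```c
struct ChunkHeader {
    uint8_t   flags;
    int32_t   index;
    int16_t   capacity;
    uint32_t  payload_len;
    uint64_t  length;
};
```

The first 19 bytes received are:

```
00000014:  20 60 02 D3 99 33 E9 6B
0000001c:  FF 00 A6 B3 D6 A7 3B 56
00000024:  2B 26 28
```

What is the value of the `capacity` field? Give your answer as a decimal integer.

`capacity` follows `flags` (1 B), `index` (4 B), so it starts at offset 1 + 4 = 5 and occupies 2 bytes.
Bytes at offsets 5..6: 33 E9.
In big-endian order the high byte comes first in memory.
The bytes are already most-significant first: 0x33E9.
0x33E9 = 13289.

13289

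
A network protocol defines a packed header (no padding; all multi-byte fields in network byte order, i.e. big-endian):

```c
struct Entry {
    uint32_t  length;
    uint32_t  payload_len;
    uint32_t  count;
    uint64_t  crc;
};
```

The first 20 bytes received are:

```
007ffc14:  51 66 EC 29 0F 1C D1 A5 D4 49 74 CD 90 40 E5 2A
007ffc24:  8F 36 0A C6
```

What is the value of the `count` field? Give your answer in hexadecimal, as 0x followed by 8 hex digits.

0xD44974CD

`count` follows `length` (4 B), `payload_len` (4 B), so it starts at offset 4 + 4 = 8 and occupies 4 bytes.
Bytes at offsets 8..11: D4 49 74 CD.
In big-endian order the high byte comes first in memory.
The bytes are already most-significant first: 0xD44974CD.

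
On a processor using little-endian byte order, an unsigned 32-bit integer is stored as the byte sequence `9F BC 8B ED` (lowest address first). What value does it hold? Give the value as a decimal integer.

Little-endian: lowest address holds the least-significant byte.
Reassemble most-significant byte first: ED 8B BC 9F → 0xED8BBC9F.
0xED8BBC9F = 3985357983.

3985357983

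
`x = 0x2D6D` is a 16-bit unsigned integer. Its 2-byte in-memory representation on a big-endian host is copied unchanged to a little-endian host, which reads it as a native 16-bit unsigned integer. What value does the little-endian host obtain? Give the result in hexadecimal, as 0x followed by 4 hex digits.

Stored big-endian, the bytes at ascending addresses are 2D 6D.
Read back as little-endian, the first byte is least significant, giving 0x6D2D.

0x6D2D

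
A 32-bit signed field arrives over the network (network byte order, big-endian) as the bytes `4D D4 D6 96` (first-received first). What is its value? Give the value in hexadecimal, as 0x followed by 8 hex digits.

0x4DD4D696

Big-endian: lowest address holds the most-significant byte.
The bytes are already most-significant first: 0x4DD4D696.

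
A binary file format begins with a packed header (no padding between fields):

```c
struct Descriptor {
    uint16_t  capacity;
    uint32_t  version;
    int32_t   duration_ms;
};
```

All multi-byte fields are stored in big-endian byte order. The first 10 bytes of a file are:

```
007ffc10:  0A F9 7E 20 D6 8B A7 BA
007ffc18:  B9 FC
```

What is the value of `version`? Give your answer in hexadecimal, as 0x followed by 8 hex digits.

`version` follows `capacity` (2 bytes), so it starts at byte offset 2 and occupies 4 bytes.
Bytes at offsets 2..5: 7E 20 D6 8B.
Big-endian stores the most-significant byte at the lowest address.
The bytes are already most-significant first: 0x7E20D68B.

0x7E20D68B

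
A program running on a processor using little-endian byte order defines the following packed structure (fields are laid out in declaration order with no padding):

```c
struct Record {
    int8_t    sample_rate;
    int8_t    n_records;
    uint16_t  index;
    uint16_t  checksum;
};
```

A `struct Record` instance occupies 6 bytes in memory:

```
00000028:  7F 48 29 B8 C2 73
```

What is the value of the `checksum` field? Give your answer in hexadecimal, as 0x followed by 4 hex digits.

`checksum` follows `sample_rate` (1 B), `n_records` (1 B), `index` (2 B), so it starts at offset 1 + 1 + 2 = 4 and occupies 2 bytes.
Bytes at offsets 4..5: C2 73.
Little-endian stores the least-significant byte at the lowest address.
Reassemble most-significant byte first: 73 C2 → 0x73C2.

0x73C2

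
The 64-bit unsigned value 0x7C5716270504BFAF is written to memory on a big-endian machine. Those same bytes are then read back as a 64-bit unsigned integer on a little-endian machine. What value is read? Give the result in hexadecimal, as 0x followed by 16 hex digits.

0xAFBF04052716577C

Stored big-endian, the bytes at ascending addresses are 7C 57 16 27 05 04 BF AF.
Read back as little-endian, the first byte is least significant, giving 0xAFBF04052716577C.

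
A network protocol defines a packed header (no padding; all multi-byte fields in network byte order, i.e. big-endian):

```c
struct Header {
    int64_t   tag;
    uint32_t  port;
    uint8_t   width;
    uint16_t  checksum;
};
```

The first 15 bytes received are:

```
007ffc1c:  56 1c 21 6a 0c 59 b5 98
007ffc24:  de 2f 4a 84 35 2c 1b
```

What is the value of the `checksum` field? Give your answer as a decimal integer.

11291

`checksum` follows `tag` (8 B), `port` (4 B), `width` (1 B), so it starts at offset 8 + 4 + 1 = 13 and occupies 2 bytes.
Bytes at offsets 13..14: 2C 1B.
Big-endian: lowest address holds the most-significant byte.
The bytes are already most-significant first: 0x2C1B.
0x2C1B = 11291.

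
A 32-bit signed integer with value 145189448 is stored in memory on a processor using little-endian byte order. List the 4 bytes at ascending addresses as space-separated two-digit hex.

145189448 in hexadecimal, padded to 32 bits, is 0x08A76A48.
Split into bytes (most-significant first): 08 A7 6A 48.
In little-endian order the low byte comes first in memory.
So at ascending addresses the bytes are 48 6A A7 08.

48 6A A7 08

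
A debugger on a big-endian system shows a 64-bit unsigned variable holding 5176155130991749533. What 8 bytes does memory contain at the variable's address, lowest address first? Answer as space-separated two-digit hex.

47 D5 65 AA CD 14 29 9D

5176155130991749533 in hexadecimal, padded to 64 bits, is 0x47D565AACD14299D.
Split into bytes (most-significant first): 47 D5 65 AA CD 14 29 9D.
Big-endian: lowest address holds the most-significant byte.
So the memory order matches the most-significant-first order: 47 D5 65 AA CD 14 29 9D.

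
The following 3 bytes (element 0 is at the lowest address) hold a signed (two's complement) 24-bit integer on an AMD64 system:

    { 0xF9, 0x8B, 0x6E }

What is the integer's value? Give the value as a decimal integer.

7244793

Little-endian stores the least-significant byte at the lowest address.
Reassemble most-significant byte first: 6E 8B F9 → 0x6E8BF9.
0x6E8BF9 = 7244793.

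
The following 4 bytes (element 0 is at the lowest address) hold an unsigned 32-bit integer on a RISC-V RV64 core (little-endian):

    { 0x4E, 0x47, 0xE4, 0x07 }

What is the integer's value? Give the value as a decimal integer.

In little-endian order the low byte comes first in memory.
Reassemble most-significant byte first: 07 E4 47 4E → 0x07E4474E.
0x07E4474E = 132400974.

132400974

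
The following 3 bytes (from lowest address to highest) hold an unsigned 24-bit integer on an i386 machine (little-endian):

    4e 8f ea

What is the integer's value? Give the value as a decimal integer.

Little-endian stores the least-significant byte at the lowest address.
Reassemble most-significant byte first: EA 8F 4E → 0xEA8F4E.
0xEA8F4E = 15372110.

15372110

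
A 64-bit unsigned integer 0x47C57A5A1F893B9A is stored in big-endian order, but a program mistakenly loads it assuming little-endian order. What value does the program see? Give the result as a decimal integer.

11113627273221817671

Stored big-endian, the bytes at ascending addresses are 47 C5 7A 5A 1F 89 3B 9A.
Read back as little-endian, the first byte is least significant, giving 0x9A3B891F5A7AC547.
0x9A3B891F5A7AC547 = 11113627273221817671.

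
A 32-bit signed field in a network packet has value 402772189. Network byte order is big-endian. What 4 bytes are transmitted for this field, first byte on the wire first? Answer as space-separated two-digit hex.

402772189 in hexadecimal, padded to 32 bits, is 0x1801D0DD.
Split into bytes (most-significant first): 18 01 D0 DD.
In big-endian order the high byte comes first in memory.
So the memory order matches the most-significant-first order: 18 01 D0 DD.

18 01 D0 DD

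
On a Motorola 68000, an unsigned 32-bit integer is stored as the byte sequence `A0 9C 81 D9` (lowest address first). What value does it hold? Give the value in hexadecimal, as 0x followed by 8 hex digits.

Big-endian stores the most-significant byte at the lowest address.
The bytes are already most-significant first: 0xA09C81D9.

0xA09C81D9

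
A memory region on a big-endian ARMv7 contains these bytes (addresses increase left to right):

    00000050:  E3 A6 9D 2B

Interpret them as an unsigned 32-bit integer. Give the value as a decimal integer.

3819347243

In big-endian order the high byte comes first in memory.
The bytes are already most-significant first: 0xE3A69D2B.
0xE3A69D2B = 3819347243.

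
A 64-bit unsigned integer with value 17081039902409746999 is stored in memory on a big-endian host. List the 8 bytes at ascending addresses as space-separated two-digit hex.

17081039902409746999 in hexadecimal, padded to 64 bits, is 0xED0C0B4AC167EA37.
Split into bytes (most-significant first): ED 0C 0B 4A C1 67 EA 37.
In big-endian order the high byte comes first in memory.
So the memory order matches the most-significant-first order: ED 0C 0B 4A C1 67 EA 37.

ED 0C 0B 4A C1 67 EA 37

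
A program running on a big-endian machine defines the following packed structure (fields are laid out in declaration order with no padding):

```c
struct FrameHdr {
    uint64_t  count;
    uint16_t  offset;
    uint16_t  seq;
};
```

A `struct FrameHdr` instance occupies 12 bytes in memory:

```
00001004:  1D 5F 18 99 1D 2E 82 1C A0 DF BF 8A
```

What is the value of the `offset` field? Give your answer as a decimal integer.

41183

`offset` follows `count` (8 bytes), so it starts at byte offset 8 and occupies 2 bytes.
Bytes at offsets 8..9: A0 DF.
Big-endian: lowest address holds the most-significant byte.
The bytes are already most-significant first: 0xA0DF.
0xA0DF = 41183.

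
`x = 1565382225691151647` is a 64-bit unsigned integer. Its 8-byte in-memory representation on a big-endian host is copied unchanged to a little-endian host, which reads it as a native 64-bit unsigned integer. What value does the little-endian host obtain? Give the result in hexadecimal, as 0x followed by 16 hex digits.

1565382225691151647 in 64-bit hexadecimal is 0x15B95AD72C080D1F.
Stored big-endian, the bytes at ascending addresses are 15 B9 5A D7 2C 08 0D 1F.
Read back as little-endian, the first byte is least significant, giving 0x1F0D082CD75AB915.

0x1F0D082CD75AB915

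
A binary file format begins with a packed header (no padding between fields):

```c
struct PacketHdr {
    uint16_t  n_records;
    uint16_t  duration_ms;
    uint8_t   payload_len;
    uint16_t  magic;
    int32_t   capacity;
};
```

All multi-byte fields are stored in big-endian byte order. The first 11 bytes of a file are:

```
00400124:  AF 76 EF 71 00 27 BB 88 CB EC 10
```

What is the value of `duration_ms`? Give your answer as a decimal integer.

61297

`duration_ms` follows `n_records` (2 bytes), so it starts at byte offset 2 and occupies 2 bytes.
Bytes at offsets 2..3: EF 71.
Big-endian stores the most-significant byte at the lowest address.
The bytes are already most-significant first: 0xEF71.
0xEF71 = 61297.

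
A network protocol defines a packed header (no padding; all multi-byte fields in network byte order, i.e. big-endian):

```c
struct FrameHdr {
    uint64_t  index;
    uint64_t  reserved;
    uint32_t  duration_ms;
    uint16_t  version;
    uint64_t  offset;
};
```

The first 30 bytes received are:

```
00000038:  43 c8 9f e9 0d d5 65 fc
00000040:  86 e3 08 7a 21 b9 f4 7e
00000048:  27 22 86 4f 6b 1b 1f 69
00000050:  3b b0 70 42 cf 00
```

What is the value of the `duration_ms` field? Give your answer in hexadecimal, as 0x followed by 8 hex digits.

0x2722864F

`duration_ms` follows `index` (8 B), `reserved` (8 B), so it starts at offset 8 + 8 = 16 and occupies 4 bytes.
Bytes at offsets 16..19: 27 22 86 4F.
In big-endian order the high byte comes first in memory.
The bytes are already most-significant first: 0x2722864F.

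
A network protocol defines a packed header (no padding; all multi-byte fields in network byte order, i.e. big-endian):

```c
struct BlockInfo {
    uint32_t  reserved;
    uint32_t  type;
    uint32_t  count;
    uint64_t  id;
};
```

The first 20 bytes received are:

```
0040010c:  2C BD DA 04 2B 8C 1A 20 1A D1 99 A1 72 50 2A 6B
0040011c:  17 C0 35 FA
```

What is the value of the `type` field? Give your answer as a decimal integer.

730602016

`type` follows `reserved` (4 bytes), so it starts at byte offset 4 and occupies 4 bytes.
Bytes at offsets 4..7: 2B 8C 1A 20.
In big-endian order the high byte comes first in memory.
The bytes are already most-significant first: 0x2B8C1A20.
0x2B8C1A20 = 730602016.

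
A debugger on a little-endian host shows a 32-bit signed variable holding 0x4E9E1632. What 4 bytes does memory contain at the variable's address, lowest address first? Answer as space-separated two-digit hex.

Split into bytes (most-significant first): 4E 9E 16 32.
Little-endian: lowest address holds the least-significant byte.
So at ascending addresses the bytes are 32 16 9E 4E.

32 16 9E 4E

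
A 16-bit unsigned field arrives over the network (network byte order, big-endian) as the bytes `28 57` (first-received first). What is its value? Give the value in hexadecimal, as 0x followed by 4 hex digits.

In big-endian order the high byte comes first in memory.
The bytes are already most-significant first: 0x2857.

0x2857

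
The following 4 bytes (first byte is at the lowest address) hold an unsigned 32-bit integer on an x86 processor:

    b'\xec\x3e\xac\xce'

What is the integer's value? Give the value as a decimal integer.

In little-endian order the low byte comes first in memory.
Reassemble most-significant byte first: CE AC 3E EC → 0xCEAC3EEC.
0xCEAC3EEC = 3467394796.

3467394796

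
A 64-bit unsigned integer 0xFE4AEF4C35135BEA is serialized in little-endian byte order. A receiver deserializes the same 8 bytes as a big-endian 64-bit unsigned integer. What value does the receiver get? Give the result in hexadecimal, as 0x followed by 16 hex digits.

0xEA5B13354CEF4AFE

Stored little-endian, the bytes at ascending addresses are EA 5B 13 35 4C EF 4A FE.
Read back as big-endian, the last byte is least significant, giving 0xEA5B13354CEF4AFE.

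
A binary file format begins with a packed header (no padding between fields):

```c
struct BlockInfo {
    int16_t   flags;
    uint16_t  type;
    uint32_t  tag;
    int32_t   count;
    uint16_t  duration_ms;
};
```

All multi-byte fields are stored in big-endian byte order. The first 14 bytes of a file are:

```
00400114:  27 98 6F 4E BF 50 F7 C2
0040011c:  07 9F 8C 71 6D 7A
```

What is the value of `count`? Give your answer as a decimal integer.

`count` follows `flags` (2 B), `type` (2 B), `tag` (4 B), so it starts at offset 2 + 2 + 4 = 8 and occupies 4 bytes.
Bytes at offsets 8..11: 07 9F 8C 71.
Big-endian stores the most-significant byte at the lowest address.
The bytes are already most-significant first: 0x079F8C71.
0x079F8C71 = 127896689.

127896689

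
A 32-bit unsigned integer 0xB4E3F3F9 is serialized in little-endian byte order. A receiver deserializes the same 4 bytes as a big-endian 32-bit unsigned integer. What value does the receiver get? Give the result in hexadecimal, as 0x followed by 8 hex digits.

Stored little-endian, the bytes at ascending addresses are F9 F3 E3 B4.
Read back as big-endian, the last byte is least significant, giving 0xF9F3E3B4.

0xF9F3E3B4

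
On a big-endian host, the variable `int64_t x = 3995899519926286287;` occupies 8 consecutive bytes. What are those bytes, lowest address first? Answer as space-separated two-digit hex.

37 74 49 71 33 5C 37 CF

3995899519926286287 in hexadecimal, padded to 64 bits, is 0x37744971335C37CF.
Split into bytes (most-significant first): 37 74 49 71 33 5C 37 CF.
Big-endian stores the most-significant byte at the lowest address.
So the memory order matches the most-significant-first order: 37 74 49 71 33 5C 37 CF.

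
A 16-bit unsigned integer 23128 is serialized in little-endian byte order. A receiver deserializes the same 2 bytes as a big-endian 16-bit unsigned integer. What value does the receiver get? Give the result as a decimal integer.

22618

23128 in 16-bit hexadecimal is 0x5A58.
Stored little-endian, the bytes at ascending addresses are 58 5A.
Read back as big-endian, the last byte is least significant, giving 0x585A.
0x585A = 22618.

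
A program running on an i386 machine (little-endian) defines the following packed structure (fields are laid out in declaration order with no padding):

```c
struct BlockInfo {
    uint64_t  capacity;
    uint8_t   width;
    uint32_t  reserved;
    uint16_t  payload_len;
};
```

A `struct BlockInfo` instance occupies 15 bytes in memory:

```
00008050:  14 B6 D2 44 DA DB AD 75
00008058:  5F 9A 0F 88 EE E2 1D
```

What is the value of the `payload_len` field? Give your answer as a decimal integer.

`payload_len` follows `capacity` (8 B), `width` (1 B), `reserved` (4 B), so it starts at offset 8 + 1 + 4 = 13 and occupies 2 bytes.
Bytes at offsets 13..14: E2 1D.
In little-endian order the low byte comes first in memory.
Reassemble most-significant byte first: 1D E2 → 0x1DE2.
0x1DE2 = 7650.

7650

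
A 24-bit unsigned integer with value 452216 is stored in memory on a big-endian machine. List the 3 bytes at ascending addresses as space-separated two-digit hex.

452216 in hexadecimal, padded to 24 bits, is 0x06E678.
Split into bytes (most-significant first): 06 E6 78.
Big-endian stores the most-significant byte at the lowest address.
So the memory order matches the most-significant-first order: 06 E6 78.

06 E6 78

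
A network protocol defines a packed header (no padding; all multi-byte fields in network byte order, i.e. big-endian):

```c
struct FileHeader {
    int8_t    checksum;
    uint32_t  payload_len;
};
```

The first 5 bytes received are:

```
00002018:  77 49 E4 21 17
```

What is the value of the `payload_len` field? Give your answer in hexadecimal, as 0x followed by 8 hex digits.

0x49E42117

`payload_len` follows `checksum` (1 byte), so it starts at byte offset 1 and occupies 4 bytes.
Bytes at offsets 1..4: 49 E4 21 17.
Big-endian: lowest address holds the most-significant byte.
The bytes are already most-significant first: 0x49E42117.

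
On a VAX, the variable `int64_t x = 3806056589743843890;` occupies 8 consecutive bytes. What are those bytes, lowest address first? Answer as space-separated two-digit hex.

3806056589743843890 in hexadecimal, padded to 64 bits, is 0x34D1D44D92B76A32.
Split into bytes (most-significant first): 34 D1 D4 4D 92 B7 6A 32.
Little-endian: lowest address holds the least-significant byte.
So at ascending addresses the bytes are 32 6A B7 92 4D D4 D1 34.

32 6A B7 92 4D D4 D1 34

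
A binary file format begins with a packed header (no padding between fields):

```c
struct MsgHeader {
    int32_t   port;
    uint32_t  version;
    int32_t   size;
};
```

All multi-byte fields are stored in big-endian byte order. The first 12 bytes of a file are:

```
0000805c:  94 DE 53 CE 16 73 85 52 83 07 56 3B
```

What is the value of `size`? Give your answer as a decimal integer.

`size` follows `port` (4 B), `version` (4 B), so it starts at offset 4 + 4 = 8 and occupies 4 bytes.
Bytes at offsets 8..11: 83 07 56 3B.
In big-endian order the high byte comes first in memory.
The bytes are already most-significant first: 0x8307563B.
Top bit is set, so as a signed 32-bit value this is 0x8307563B − 2^32 = -2096671173.

-2096671173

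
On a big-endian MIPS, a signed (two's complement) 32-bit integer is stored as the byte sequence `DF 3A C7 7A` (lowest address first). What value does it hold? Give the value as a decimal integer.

-549795974

In big-endian order the high byte comes first in memory.
The bytes are already most-significant first: 0xDF3AC77A.
Top bit is set, so as a signed 32-bit value this is 0xDF3AC77A − 2^32 = -549795974.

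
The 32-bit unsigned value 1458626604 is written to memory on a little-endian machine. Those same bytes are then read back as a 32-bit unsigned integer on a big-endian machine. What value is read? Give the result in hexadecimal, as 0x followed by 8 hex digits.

1458626604 in 32-bit hexadecimal is 0x56F0E02C.
Stored little-endian, the bytes at ascending addresses are 2C E0 F0 56.
Read back as big-endian, the last byte is least significant, giving 0x2CE0F056.

0x2CE0F056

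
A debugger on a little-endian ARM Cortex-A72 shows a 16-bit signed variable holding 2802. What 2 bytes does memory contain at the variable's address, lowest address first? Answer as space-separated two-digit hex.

F2 0A

2802 in hexadecimal, padded to 16 bits, is 0x0AF2.
Split into bytes (most-significant first): 0A F2.
In little-endian order the low byte comes first in memory.
So at ascending addresses the bytes are F2 0A.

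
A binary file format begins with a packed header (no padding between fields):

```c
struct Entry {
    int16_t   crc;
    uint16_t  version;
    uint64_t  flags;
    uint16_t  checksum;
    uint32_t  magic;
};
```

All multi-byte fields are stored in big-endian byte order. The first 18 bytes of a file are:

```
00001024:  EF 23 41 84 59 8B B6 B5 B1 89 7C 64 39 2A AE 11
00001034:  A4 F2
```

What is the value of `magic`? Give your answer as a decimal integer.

`magic` follows `crc` (2 B), `version` (2 B), `flags` (8 B), `checksum` (2 B), so it starts at offset 2 + 2 + 8 + 2 = 14 and occupies 4 bytes.
Bytes at offsets 14..17: AE 11 A4 F2.
In big-endian order the high byte comes first in memory.
The bytes are already most-significant first: 0xAE11A4F2.
0xAE11A4F2 = 2920391922.

2920391922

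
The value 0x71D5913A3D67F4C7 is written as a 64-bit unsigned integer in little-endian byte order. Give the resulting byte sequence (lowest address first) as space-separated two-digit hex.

C7 F4 67 3D 3A 91 D5 71

Split into bytes (most-significant first): 71 D5 91 3A 3D 67 F4 C7.
In little-endian order the low byte comes first in memory.
So at ascending addresses the bytes are C7 F4 67 3D 3A 91 D5 71.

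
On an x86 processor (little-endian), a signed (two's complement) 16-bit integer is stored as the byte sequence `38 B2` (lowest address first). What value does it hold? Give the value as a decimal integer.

-19912

In little-endian order the low byte comes first in memory.
Reassemble most-significant byte first: B2 38 → 0xB238.
Top bit is set, so as a signed 16-bit value this is 0xB238 − 2^16 = -19912.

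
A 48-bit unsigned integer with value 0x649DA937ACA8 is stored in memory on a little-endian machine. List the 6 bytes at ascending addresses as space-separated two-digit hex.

A8 AC 37 A9 9D 64

Split into bytes (most-significant first): 64 9D A9 37 AC A8.
Little-endian: lowest address holds the least-significant byte.
So at ascending addresses the bytes are A8 AC 37 A9 9D 64.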